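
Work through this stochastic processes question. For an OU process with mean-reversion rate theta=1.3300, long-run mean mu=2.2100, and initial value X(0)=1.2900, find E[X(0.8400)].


E[X(t)] = mu + (X(0) - mu)*exp(-theta*t)
= 2.2100 + (1.2900 - 2.2100)*exp(-1.3300*0.8400)
= 2.2100 + -0.9200 * 0.3272
= 1.9090

1.9090


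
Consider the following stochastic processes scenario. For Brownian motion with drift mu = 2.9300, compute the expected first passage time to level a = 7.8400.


Expected first passage time = a/mu
= 7.8400/2.9300
= 2.6758

2.6758


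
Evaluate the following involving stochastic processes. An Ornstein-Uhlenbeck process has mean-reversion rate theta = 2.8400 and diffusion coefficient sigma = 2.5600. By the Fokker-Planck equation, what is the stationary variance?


Stationary variance = sigma^2 / (2*theta)
= 2.5600^2 / (2*2.8400)
= 6.5536 / 5.6800
= 1.1538

1.1538


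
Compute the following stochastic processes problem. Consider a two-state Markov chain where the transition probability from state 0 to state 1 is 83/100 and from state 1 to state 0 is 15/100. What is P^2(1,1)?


Computing P^2 by matrix multiplication.
P = [[0.1700, 0.8300], [0.1500, 0.8500]]
After raising P to the power 2:
P^2(1,1) = 0.8470

0.8470


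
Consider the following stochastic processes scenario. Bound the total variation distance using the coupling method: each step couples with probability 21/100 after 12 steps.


TV distance bound <= (1-delta)^n
= (1 - 0.2100)^12
= 0.7900^12
= 0.0591

0.0591


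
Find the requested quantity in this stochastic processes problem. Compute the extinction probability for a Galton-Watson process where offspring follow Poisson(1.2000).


Since mu = 1.2000 > 1, extinction prob q < 1.
Solve s = exp(mu*(s-1)) iteratively.
q = 0.6863

0.6863


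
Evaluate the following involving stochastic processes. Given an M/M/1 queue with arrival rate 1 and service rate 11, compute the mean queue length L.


rho = 1/11 = 0.0909
L = rho/(1-rho)
= 0.0909/0.9091
= 0.1000

0.1000


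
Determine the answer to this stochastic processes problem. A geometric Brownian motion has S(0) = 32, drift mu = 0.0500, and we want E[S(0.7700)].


E[S(t)] = S(0) * exp(mu * t)
= 32 * exp(0.0500 * 0.7700)
= 32 * 1.0393
= 33.2560

33.2560


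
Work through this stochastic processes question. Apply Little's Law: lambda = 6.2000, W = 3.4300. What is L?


Little's Law: L = lambda * W
= 6.2000 * 3.4300
= 21.2660

21.2660


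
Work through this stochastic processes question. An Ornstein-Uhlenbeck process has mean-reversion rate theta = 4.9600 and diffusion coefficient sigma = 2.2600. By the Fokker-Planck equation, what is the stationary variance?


Stationary variance = sigma^2 / (2*theta)
= 2.2600^2 / (2*4.9600)
= 5.1076 / 9.9200
= 0.5149

0.5149


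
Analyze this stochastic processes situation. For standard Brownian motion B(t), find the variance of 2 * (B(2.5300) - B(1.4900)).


Var(alpha*(B(t)-B(s))) = alpha^2 * (t-s)
= 2^2 * (2.5300 - 1.4900)
= 4 * 1.0400
= 4.1600

4.1600


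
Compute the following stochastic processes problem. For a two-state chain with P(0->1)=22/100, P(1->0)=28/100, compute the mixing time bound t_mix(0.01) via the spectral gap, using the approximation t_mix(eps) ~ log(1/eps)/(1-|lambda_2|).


lambda_2 = |1 - p01 - p10| = |1 - 0.2200 - 0.2800| = 0.5000
t_mix ~ log(1/eps)/(1 - |lambda_2|)
= log(100)/(1 - 0.5000) = 4.6052/0.5000
= 9.2103

9.2103


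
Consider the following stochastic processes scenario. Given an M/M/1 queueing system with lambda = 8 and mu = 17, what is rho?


rho = lambda/mu
= 8/17
= 0.4706

0.4706


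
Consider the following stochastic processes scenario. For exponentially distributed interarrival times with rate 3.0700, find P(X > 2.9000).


P(X > t) = exp(-lambda * t)
= exp(-3.0700 * 2.9000)
= exp(-8.9030) = 1.3598e-04

1.3598e-04


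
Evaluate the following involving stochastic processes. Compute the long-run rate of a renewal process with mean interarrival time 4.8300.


Long-run renewal rate = 1/E(X)
= 1/4.8300
= 0.2070

0.2070


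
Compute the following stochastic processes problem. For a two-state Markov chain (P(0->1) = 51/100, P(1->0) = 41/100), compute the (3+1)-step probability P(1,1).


P^4 = P^3 * P^1
Computing via matrix multiplication of the transition matrix.
Entry (1,1) of P^4 = 0.5544

0.5544


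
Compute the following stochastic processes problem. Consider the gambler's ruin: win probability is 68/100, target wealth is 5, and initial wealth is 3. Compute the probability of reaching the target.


Gambler's ruin formula:
r = q/p = 0.3200/0.6800 = 0.4706
P(win) = (1 - r^i)/(1 - r^N)
= (1 - 0.4706^3)/(1 - 0.4706^5)
= 0.9169

0.9169


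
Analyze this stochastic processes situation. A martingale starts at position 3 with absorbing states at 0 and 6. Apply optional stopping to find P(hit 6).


By optional stopping theorem: E(M at tau) = M(0) = 3
P(hit 6)*6 + P(hit 0)*0 = 3
P(hit 6) = (3 - 0)/(6 - 0) = 1/2 = 0.5000

0.5000


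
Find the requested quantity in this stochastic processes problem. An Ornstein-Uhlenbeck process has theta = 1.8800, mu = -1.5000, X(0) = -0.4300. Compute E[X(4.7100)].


E[X(t)] = mu + (X(0) - mu)*exp(-theta*t)
= -1.5000 + (-0.4300 - -1.5000)*exp(-1.8800*4.7100)
= -1.5000 + 1.0700 * 1.4270e-04
= -1.4998

-1.4998


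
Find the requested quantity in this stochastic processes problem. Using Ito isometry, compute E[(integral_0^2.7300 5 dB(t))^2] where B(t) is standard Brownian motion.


By Ito isometry: E[(int f dB)^2] = int f^2 dt
= 5^2 * 2.7300
= 25 * 2.7300 = 68.2500

68.2500


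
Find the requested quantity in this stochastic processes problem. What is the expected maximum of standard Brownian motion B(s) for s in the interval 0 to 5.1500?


E(max B(s)) = sqrt(2t/pi)
= sqrt(2*5.1500/pi)
= sqrt(3.2786)
= 1.8107

1.8107


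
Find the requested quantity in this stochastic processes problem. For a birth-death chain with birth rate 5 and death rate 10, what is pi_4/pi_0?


For birth-death process, pi_n/pi_0 = (lambda/mu)^n
= (5/10)^4
= 0.0625

0.0625


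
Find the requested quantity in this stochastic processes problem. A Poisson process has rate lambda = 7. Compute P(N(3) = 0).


P(N(t)=k) = (lambda*t)^k * exp(-lambda*t) / k!
lambda*t = 21
= 21^0 * exp(-21) / 0!
= 1 * 7.5826e-10 / 1
= 7.5826e-10

7.5826e-10


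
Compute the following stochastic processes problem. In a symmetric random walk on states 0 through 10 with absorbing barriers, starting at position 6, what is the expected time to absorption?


For symmetric RW on 0,...,N with absorbing barriers, E(i) = i*(N-i)
E(6) = 6 * 4 = 24

24


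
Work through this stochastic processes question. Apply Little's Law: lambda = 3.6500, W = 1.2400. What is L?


Little's Law: L = lambda * W
= 3.6500 * 1.2400
= 4.5260

4.5260


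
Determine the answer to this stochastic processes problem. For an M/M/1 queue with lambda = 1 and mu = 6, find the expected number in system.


rho = 1/6 = 0.1667
L = rho/(1-rho)
= 0.1667/0.8333
= 0.2000

0.2000


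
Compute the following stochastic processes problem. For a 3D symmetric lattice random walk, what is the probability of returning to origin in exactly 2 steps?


P(return in 2 steps) = P(reverse first step) = 1/(2d)
= 1/6
= 0.1667

0.1667


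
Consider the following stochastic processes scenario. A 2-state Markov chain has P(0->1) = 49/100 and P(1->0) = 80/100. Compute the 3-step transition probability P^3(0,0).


Computing P^3 by matrix multiplication.
P = [[0.5100, 0.4900], [0.8000, 0.2000]]
After raising P to the power 3:
P^3(0,0) = 0.6109

0.6109


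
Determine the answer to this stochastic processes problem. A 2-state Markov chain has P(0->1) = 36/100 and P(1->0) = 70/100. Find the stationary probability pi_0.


Stationary distribution: pi_0 = p10/(p01+p10), pi_1 = p01/(p01+p10)
p01 = 0.3600, p10 = 0.7000
pi_0 = 0.6604

0.6604


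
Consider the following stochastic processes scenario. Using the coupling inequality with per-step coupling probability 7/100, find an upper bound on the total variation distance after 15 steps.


TV distance bound <= (1-delta)^n
= (1 - 0.0700)^15
= 0.9300^15
= 0.3367

0.3367


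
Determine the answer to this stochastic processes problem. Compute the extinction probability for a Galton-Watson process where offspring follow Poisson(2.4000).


Since mu = 2.4000 > 1, extinction prob q < 1.
Solve s = exp(mu*(s-1)) iteratively.
q = 0.1214

0.1214


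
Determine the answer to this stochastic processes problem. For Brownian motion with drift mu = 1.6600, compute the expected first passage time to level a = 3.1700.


Expected first passage time = a/mu
= 3.1700/1.6600
= 1.9096

1.9096


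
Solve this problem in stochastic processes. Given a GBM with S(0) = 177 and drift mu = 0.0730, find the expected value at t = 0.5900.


E[S(t)] = S(0) * exp(mu * t)
= 177 * exp(0.0730 * 0.5900)
= 177 * 1.0440
= 184.7899

184.7899


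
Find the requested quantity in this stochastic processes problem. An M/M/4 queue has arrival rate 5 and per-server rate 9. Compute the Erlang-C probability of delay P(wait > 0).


a = lambda/mu = 0.5556
rho = a/c = 0.1389
Erlang-C formula applied:
C(c,a) = 0.0026

0.0026


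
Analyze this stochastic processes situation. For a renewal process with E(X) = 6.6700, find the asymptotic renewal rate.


Long-run renewal rate = 1/E(X)
= 1/6.6700
= 0.1499

0.1499


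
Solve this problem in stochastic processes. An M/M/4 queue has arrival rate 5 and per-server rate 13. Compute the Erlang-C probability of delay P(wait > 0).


a = lambda/mu = 0.3846
rho = a/c = 0.0962
Erlang-C formula applied:
C(c,a) = 6.8669e-04

6.8669e-04


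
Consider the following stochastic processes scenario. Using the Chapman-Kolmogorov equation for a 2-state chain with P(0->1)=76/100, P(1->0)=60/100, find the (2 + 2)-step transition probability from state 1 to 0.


P^4 = P^2 * P^2
Computing via matrix multiplication of the transition matrix.
Entry (1,0) of P^4 = 0.4338

0.4338


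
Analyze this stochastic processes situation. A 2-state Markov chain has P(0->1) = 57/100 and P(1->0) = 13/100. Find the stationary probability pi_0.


Stationary distribution: pi_0 = p10/(p01+p10), pi_1 = p01/(p01+p10)
p01 = 0.5700, p10 = 0.1300
pi_0 = 0.1857

0.1857


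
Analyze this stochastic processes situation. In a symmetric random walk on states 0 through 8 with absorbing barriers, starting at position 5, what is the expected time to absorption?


For symmetric RW on 0,...,N with absorbing barriers, E(i) = i*(N-i)
E(5) = 5 * 3 = 15

15


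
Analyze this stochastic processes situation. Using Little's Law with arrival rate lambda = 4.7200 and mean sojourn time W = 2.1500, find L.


Little's Law: L = lambda * W
= 4.7200 * 2.1500
= 10.1480

10.1480


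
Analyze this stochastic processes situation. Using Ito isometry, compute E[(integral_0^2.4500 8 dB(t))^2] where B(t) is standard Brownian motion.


By Ito isometry: E[(int f dB)^2] = int f^2 dt
= 8^2 * 2.4500
= 64 * 2.4500 = 156.8000

156.8000


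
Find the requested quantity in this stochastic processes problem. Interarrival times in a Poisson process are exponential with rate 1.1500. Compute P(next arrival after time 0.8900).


P(X > t) = exp(-lambda * t)
= exp(-1.1500 * 0.8900)
= exp(-1.0235) = 0.3593

0.3593


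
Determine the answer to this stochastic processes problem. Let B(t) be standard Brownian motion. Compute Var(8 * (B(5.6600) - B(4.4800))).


Var(alpha*(B(t)-B(s))) = alpha^2 * (t-s)
= 8^2 * (5.6600 - 4.4800)
= 64 * 1.1800
= 75.5200

75.5200


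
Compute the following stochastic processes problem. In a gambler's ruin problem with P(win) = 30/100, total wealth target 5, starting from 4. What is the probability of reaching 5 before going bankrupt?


Gambler's ruin formula:
r = q/p = 0.7000/0.3000 = 2.3333
P(win) = (1 - r^i)/(1 - r^N)
= (1 - 2.3333^4)/(1 - 2.3333^5)
= 0.4202

0.4202


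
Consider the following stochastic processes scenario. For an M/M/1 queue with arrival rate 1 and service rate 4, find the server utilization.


rho = lambda/mu
= 1/4
= 0.2500

0.2500


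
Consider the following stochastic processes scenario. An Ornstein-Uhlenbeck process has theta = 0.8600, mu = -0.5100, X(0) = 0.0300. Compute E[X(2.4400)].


E[X(t)] = mu + (X(0) - mu)*exp(-theta*t)
= -0.5100 + (0.0300 - -0.5100)*exp(-0.8600*2.4400)
= -0.5100 + 0.5400 * 0.1227
= -0.4438

-0.4438


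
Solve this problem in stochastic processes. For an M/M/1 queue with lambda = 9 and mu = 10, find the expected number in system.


rho = 9/10 = 0.9000
L = rho/(1-rho)
= 0.9000/0.1000
= 9.0000

9.0000


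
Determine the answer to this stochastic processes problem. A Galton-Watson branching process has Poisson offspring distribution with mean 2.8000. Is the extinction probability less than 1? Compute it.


Since mu = 2.8000 > 1, extinction prob q < 1.
Solve s = exp(mu*(s-1)) iteratively.
q = 0.0750

0.0750


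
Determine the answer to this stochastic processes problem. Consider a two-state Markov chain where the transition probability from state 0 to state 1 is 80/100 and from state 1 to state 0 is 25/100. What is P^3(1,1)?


Computing P^3 by matrix multiplication.
P = [[0.2000, 0.8000], [0.2500, 0.7500]]
After raising P to the power 3:
P^3(1,1) = 0.7619

0.7619


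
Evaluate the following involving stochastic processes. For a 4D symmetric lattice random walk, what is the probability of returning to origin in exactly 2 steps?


P(return in 2 steps) = P(reverse first step) = 1/(2d)
= 1/8
= 0.1250

0.1250


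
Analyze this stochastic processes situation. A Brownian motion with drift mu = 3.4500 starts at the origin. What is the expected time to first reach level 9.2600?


Expected first passage time = a/mu
= 9.2600/3.4500
= 2.6841

2.6841


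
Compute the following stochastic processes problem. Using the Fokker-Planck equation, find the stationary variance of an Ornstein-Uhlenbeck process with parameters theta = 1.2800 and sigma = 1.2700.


Stationary variance = sigma^2 / (2*theta)
= 1.2700^2 / (2*1.2800)
= 1.6129 / 2.5600
= 0.6300

0.6300


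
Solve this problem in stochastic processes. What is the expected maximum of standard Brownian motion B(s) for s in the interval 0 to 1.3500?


E(max B(s)) = sqrt(2t/pi)
= sqrt(2*1.3500/pi)
= sqrt(0.8594)
= 0.9271

0.9271


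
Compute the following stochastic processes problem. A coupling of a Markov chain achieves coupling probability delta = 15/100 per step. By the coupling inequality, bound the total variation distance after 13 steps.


TV distance bound <= (1-delta)^n
= (1 - 0.1500)^13
= 0.8500^13
= 0.1209

0.1209


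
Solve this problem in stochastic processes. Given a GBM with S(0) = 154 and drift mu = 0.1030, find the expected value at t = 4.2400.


E[S(t)] = S(0) * exp(mu * t)
= 154 * exp(0.1030 * 4.2400)
= 154 * 1.5476
= 238.3339

238.3339


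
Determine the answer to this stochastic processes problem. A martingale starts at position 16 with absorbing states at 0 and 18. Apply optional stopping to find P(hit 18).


By optional stopping theorem: E(M at tau) = M(0) = 16
P(hit 18)*18 + P(hit 0)*0 = 16
P(hit 18) = (16 - 0)/(18 - 0) = 8/9 = 0.8889

0.8889


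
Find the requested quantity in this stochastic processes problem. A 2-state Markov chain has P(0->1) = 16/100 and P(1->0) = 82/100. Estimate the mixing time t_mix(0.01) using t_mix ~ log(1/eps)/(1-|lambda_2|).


lambda_2 = |1 - p01 - p10| = |1 - 0.1600 - 0.8200| = 0.0200
t_mix ~ log(1/eps)/(1 - |lambda_2|)
= log(100)/(1 - 0.0200) = 4.6052/0.9800
= 4.6992

4.6992


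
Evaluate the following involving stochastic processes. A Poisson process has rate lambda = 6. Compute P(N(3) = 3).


P(N(t)=k) = (lambda*t)^k * exp(-lambda*t) / k!
lambda*t = 18
= 18^3 * exp(-18) / 3!
= 5832 * 1.5230e-08 / 6
= 1.4804e-05

1.4804e-05


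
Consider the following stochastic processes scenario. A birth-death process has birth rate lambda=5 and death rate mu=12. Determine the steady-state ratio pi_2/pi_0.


For birth-death process, pi_n/pi_0 = (lambda/mu)^n
= (5/12)^2
= 0.1736

0.1736


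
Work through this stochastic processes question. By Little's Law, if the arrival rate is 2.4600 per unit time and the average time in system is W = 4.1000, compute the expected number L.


Little's Law: L = lambda * W
= 2.4600 * 4.1000
= 10.0860

10.0860


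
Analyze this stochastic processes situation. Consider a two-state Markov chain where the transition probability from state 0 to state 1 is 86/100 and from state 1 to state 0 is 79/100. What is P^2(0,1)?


Computing P^2 by matrix multiplication.
P = [[0.1400, 0.8600], [0.7900, 0.2100]]
After raising P to the power 2:
P^2(0,1) = 0.3010

0.3010


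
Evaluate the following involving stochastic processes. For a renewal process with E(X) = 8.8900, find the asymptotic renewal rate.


Long-run renewal rate = 1/E(X)
= 1/8.8900
= 0.1125

0.1125


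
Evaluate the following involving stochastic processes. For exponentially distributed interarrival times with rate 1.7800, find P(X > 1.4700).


P(X > t) = exp(-lambda * t)
= exp(-1.7800 * 1.4700)
= exp(-2.6166) = 0.0731

0.0731


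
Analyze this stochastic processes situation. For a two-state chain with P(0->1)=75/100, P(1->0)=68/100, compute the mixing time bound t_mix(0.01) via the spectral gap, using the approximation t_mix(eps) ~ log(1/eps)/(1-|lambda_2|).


lambda_2 = |1 - p01 - p10| = |1 - 0.7500 - 0.6800| = 0.4300
t_mix ~ log(1/eps)/(1 - |lambda_2|)
= log(100)/(1 - 0.4300) = 4.6052/0.5700
= 8.0792

8.0792


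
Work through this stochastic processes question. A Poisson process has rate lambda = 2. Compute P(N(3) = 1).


P(N(t)=k) = (lambda*t)^k * exp(-lambda*t) / k!
lambda*t = 6
= 6^1 * exp(-6) / 1!
= 6 * 0.0025 / 1
= 0.0149

0.0149


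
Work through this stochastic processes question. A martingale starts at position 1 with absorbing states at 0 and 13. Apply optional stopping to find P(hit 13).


By optional stopping theorem: E(M at tau) = M(0) = 1
P(hit 13)*13 + P(hit 0)*0 = 1
P(hit 13) = (1 - 0)/(13 - 0) = 1/13 = 0.0769

0.0769


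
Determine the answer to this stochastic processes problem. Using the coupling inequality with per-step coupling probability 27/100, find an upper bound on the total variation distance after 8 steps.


TV distance bound <= (1-delta)^n
= (1 - 0.2700)^8
= 0.7300^8
= 0.0806

0.0806


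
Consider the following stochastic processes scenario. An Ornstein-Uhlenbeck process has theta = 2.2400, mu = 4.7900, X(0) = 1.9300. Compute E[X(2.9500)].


E[X(t)] = mu + (X(0) - mu)*exp(-theta*t)
= 4.7900 + (1.9300 - 4.7900)*exp(-2.2400*2.9500)
= 4.7900 + -2.8600 * 0.0013
= 4.7861

4.7861


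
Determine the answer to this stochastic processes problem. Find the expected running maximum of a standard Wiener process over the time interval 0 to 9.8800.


E(max B(s)) = sqrt(2t/pi)
= sqrt(2*9.8800/pi)
= sqrt(6.2898)
= 2.5079

2.5079


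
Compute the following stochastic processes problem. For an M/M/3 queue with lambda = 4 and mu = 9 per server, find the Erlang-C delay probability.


a = lambda/mu = 0.4444
rho = a/c = 0.1481
Erlang-C formula applied:
C(c,a) = 0.0110

0.0110


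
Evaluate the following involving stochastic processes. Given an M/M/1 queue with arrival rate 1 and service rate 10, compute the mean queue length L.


rho = 1/10 = 0.1000
L = rho/(1-rho)
= 0.1000/0.9000
= 0.1111

0.1111


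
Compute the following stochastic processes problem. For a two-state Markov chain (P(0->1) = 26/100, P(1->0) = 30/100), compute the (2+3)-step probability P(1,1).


P^5 = P^2 * P^3
Computing via matrix multiplication of the transition matrix.
Entry (1,1) of P^5 = 0.4731

0.4731


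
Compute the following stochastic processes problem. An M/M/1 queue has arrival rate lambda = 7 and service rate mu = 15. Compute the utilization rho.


rho = lambda/mu
= 7/15
= 0.4667

0.4667


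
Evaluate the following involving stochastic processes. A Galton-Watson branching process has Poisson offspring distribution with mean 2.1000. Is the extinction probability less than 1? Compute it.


Since mu = 2.1000 > 1, extinction prob q < 1.
Solve s = exp(mu*(s-1)) iteratively.
q = 0.1779

0.1779


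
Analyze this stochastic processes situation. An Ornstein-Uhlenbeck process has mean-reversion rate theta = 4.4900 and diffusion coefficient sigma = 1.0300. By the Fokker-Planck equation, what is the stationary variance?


Stationary variance = sigma^2 / (2*theta)
= 1.0300^2 / (2*4.4900)
= 1.0609 / 8.9800
= 0.1181

0.1181


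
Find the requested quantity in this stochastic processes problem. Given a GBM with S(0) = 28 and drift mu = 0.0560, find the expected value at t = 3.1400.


E[S(t)] = S(0) * exp(mu * t)
= 28 * exp(0.0560 * 3.1400)
= 28 * 1.1922
= 33.3829

33.3829


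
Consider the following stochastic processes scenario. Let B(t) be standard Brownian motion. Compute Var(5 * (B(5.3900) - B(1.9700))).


Var(alpha*(B(t)-B(s))) = alpha^2 * (t-s)
= 5^2 * (5.3900 - 1.9700)
= 25 * 3.4200
= 85.5000

85.5000


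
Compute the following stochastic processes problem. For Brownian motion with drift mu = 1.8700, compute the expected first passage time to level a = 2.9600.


Expected first passage time = a/mu
= 2.9600/1.8700
= 1.5829

1.5829


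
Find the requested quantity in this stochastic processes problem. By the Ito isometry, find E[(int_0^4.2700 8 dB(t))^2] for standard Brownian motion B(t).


By Ito isometry: E[(int f dB)^2] = int f^2 dt
= 8^2 * 4.2700
= 64 * 4.2700 = 273.2800

273.2800


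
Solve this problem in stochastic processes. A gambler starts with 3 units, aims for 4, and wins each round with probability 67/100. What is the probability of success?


Gambler's ruin formula:
r = q/p = 0.3300/0.6700 = 0.4925
P(win) = (1 - r^i)/(1 - r^N)
= (1 - 0.4925^3)/(1 - 0.4925^4)
= 0.9356

0.9356


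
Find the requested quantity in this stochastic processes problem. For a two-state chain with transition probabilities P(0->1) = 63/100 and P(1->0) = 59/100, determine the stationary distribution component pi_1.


Stationary distribution: pi_0 = p10/(p01+p10), pi_1 = p01/(p01+p10)
p01 = 0.6300, p10 = 0.5900
pi_1 = 0.5164

0.5164


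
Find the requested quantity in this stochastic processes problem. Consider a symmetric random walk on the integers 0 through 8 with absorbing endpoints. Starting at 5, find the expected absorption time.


For symmetric RW on 0,...,N with absorbing barriers, E(i) = i*(N-i)
E(5) = 5 * 3 = 15

15


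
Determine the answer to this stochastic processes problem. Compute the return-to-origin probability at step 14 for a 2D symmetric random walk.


P = C(14,7)^2 / 4^14
= 3432^2 / 268435456
= 11778624 / 268435456
= 0.0439

0.0439


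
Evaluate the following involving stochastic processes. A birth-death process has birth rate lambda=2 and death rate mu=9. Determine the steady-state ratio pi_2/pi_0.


For birth-death process, pi_n/pi_0 = (lambda/mu)^n
= (2/9)^2
= 0.0494

0.0494


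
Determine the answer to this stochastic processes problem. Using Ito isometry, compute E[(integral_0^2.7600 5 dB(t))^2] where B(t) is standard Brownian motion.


By Ito isometry: E[(int f dB)^2] = int f^2 dt
= 5^2 * 2.7600
= 25 * 2.7600 = 69.0000

69.0000


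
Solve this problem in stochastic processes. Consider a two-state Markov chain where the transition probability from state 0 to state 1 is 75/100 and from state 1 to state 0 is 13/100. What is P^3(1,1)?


Computing P^3 by matrix multiplication.
P = [[0.2500, 0.7500], [0.1300, 0.8700]]
After raising P to the power 3:
P^3(1,1) = 0.8525

0.8525


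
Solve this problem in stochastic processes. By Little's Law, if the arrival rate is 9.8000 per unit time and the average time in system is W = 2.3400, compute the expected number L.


Little's Law: L = lambda * W
= 9.8000 * 2.3400
= 22.9320

22.9320


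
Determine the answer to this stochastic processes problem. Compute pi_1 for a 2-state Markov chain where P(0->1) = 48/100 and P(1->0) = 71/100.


Stationary distribution: pi_0 = p10/(p01+p10), pi_1 = p01/(p01+p10)
p01 = 0.4800, p10 = 0.7100
pi_1 = 0.4034

0.4034


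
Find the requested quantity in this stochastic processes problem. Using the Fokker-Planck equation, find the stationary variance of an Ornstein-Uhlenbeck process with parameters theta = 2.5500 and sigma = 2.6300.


Stationary variance = sigma^2 / (2*theta)
= 2.6300^2 / (2*2.5500)
= 6.9169 / 5.1000
= 1.3563

1.3563


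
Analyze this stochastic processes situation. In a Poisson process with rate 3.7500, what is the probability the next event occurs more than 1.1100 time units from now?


P(X > t) = exp(-lambda * t)
= exp(-3.7500 * 1.1100)
= exp(-4.1625) = 0.0156

0.0156


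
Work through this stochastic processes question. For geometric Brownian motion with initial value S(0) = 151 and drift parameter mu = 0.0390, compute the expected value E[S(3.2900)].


E[S(t)] = S(0) * exp(mu * t)
= 151 * exp(0.0390 * 3.2900)
= 151 * 1.1369
= 171.6727

171.6727


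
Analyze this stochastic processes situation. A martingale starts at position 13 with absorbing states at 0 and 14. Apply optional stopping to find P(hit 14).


By optional stopping theorem: E(M at tau) = M(0) = 13
P(hit 14)*14 + P(hit 0)*0 = 13
P(hit 14) = (13 - 0)/(14 - 0) = 13/14 = 0.9286

0.9286


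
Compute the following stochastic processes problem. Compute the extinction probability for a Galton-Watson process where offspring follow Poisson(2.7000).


Since mu = 2.7000 > 1, extinction prob q < 1.
Solve s = exp(mu*(s-1)) iteratively.
q = 0.0844

0.0844


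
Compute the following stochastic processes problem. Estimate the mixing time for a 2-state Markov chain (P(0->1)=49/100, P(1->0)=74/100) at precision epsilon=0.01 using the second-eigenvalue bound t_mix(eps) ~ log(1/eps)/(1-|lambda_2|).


lambda_2 = |1 - p01 - p10| = |1 - 0.4900 - 0.7400| = 0.2300
t_mix ~ log(1/eps)/(1 - |lambda_2|)
= log(100)/(1 - 0.2300) = 4.6052/0.7700
= 5.9807

5.9807


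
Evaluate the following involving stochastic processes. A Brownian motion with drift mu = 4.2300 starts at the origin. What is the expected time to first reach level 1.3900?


Expected first passage time = a/mu
= 1.3900/4.2300
= 0.3286

0.3286


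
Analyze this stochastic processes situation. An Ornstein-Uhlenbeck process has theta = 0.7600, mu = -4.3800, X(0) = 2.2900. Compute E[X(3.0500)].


E[X(t)] = mu + (X(0) - mu)*exp(-theta*t)
= -4.3800 + (2.2900 - -4.3800)*exp(-0.7600*3.0500)
= -4.3800 + 6.6700 * 0.0985
= -3.7232

-3.7232


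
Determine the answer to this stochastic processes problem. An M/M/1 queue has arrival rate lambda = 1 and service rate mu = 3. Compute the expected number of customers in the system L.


rho = 1/3 = 0.3333
L = rho/(1-rho)
= 0.3333/0.6667
= 0.5000

0.5000


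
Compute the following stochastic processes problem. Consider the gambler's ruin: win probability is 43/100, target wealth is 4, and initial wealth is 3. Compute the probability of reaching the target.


Gambler's ruin formula:
r = q/p = 0.5700/0.4300 = 1.3256
P(win) = (1 - r^i)/(1 - r^N)
= (1 - 1.3256^3)/(1 - 1.3256^4)
= 0.6367

0.6367


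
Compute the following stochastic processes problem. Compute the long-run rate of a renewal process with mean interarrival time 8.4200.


Long-run renewal rate = 1/E(X)
= 1/8.4200
= 0.1188

0.1188


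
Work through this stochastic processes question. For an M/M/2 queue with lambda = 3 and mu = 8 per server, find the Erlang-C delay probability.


a = lambda/mu = 0.3750
rho = a/c = 0.1875
Erlang-C formula applied:
C(c,a) = 0.0592

0.0592


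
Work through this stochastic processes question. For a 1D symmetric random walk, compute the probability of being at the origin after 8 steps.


P(S(8) = 0) = C(8,4) / 4^4
= 70 / 256
= 0.2734

0.2734


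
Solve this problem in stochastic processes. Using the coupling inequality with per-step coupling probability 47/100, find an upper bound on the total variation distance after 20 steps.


TV distance bound <= (1-delta)^n
= (1 - 0.4700)^20
= 0.5300^20
= 3.0586e-06

3.0586e-06


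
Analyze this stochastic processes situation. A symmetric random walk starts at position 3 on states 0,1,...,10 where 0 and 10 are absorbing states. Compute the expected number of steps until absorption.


For symmetric RW on 0,...,N with absorbing barriers, E(i) = i*(N-i)
E(3) = 3 * 7 = 21

21


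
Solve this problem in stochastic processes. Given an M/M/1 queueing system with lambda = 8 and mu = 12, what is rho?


rho = lambda/mu
= 8/12
= 0.6667

0.6667


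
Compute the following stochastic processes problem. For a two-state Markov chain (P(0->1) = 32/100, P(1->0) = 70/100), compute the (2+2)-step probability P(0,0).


P^4 = P^2 * P^2
Computing via matrix multiplication of the transition matrix.
Entry (0,0) of P^4 = 0.6863

0.6863


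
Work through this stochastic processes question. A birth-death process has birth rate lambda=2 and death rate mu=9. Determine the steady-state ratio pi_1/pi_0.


For birth-death process, pi_n/pi_0 = (lambda/mu)^n
= (2/9)^1
= 0.2222

0.2222


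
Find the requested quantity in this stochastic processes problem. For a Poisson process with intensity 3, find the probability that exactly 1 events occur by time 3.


P(N(t)=k) = (lambda*t)^k * exp(-lambda*t) / k!
lambda*t = 9
= 9^1 * exp(-9) / 1!
= 9 * 1.2341e-04 / 1
= 0.0011

0.0011


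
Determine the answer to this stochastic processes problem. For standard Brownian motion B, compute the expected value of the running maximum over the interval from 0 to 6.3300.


E(max B(s)) = sqrt(2t/pi)
= sqrt(2*6.3300/pi)
= sqrt(4.0298)
= 2.0074

2.0074


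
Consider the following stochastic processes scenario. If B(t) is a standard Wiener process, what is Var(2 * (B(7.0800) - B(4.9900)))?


Var(alpha*(B(t)-B(s))) = alpha^2 * (t-s)
= 2^2 * (7.0800 - 4.9900)
= 4 * 2.0900
= 8.3600

8.3600


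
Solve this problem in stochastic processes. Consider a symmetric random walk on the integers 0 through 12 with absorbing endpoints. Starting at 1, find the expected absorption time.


For symmetric RW on 0,...,N with absorbing barriers, E(i) = i*(N-i)
E(1) = 1 * 11 = 11

11


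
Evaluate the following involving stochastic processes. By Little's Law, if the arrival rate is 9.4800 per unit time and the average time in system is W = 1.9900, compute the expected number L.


Little's Law: L = lambda * W
= 9.4800 * 1.9900
= 18.8652

18.8652


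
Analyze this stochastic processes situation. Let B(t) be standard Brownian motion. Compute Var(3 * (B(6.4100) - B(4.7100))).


Var(alpha*(B(t)-B(s))) = alpha^2 * (t-s)
= 3^2 * (6.4100 - 4.7100)
= 9 * 1.7000
= 15.3000

15.3000


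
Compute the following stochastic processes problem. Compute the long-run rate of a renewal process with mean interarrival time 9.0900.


Long-run renewal rate = 1/E(X)
= 1/9.0900
= 0.1100

0.1100


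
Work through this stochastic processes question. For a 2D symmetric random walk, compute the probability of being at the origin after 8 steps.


P = C(8,4)^2 / 4^8
= 70^2 / 65536
= 4900 / 65536
= 0.0748

0.0748


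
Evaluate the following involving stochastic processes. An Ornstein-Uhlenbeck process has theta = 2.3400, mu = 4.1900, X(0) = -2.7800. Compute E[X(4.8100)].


E[X(t)] = mu + (X(0) - mu)*exp(-theta*t)
= 4.1900 + (-2.7800 - 4.1900)*exp(-2.3400*4.8100)
= 4.1900 + -6.9700 * 1.2937e-05
= 4.1899

4.1899


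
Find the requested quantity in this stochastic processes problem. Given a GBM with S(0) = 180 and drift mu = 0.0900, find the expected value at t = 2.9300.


E[S(t)] = S(0) * exp(mu * t)
= 180 * exp(0.0900 * 2.9300)
= 180 * 1.3017
= 234.3128

234.3128


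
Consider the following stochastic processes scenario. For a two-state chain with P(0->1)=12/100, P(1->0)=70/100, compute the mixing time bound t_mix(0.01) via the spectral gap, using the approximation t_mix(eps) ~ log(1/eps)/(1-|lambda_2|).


lambda_2 = |1 - p01 - p10| = |1 - 0.1200 - 0.7000| = 0.1800
t_mix ~ log(1/eps)/(1 - |lambda_2|)
= log(100)/(1 - 0.1800) = 4.6052/0.8200
= 5.6161

5.6161


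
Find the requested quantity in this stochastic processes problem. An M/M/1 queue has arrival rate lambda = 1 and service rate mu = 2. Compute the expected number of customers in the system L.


rho = 1/2 = 0.5000
L = rho/(1-rho)
= 0.5000/0.5000
= 1.0000

1.0000


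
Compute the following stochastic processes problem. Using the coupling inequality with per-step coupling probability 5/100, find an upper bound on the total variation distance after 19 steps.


TV distance bound <= (1-delta)^n
= (1 - 0.0500)^19
= 0.9500^19
= 0.3774

0.3774


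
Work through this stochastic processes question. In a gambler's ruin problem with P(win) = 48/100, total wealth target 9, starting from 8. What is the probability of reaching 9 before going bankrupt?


Gambler's ruin formula:
r = q/p = 0.5200/0.4800 = 1.0833
P(win) = (1 - r^i)/(1 - r^N)
= (1 - 1.0833^8)/(1 - 1.0833^9)
= 0.8502

0.8502


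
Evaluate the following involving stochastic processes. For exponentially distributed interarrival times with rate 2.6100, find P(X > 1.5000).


P(X > t) = exp(-lambda * t)
= exp(-2.6100 * 1.5000)
= exp(-3.9150) = 0.0199

0.0199


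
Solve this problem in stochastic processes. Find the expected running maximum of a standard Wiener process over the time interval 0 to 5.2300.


E(max B(s)) = sqrt(2t/pi)
= sqrt(2*5.2300/pi)
= sqrt(3.3295)
= 1.8247

1.8247


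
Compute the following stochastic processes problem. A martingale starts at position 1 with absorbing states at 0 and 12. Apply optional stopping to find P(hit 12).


By optional stopping theorem: E(M at tau) = M(0) = 1
P(hit 12)*12 + P(hit 0)*0 = 1
P(hit 12) = (1 - 0)/(12 - 0) = 1/12 = 0.0833

0.0833


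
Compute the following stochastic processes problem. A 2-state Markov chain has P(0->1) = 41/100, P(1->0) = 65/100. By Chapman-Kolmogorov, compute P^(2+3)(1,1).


P^5 = P^2 * P^3
Computing via matrix multiplication of the transition matrix.
Entry (1,1) of P^5 = 0.3868

0.3868


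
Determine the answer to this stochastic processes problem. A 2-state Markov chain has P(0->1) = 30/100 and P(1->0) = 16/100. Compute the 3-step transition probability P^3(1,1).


Computing P^3 by matrix multiplication.
P = [[0.7000, 0.3000], [0.1600, 0.8400]]
After raising P to the power 3:
P^3(1,1) = 0.7069

0.7069


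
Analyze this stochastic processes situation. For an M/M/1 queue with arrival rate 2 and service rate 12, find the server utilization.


rho = lambda/mu
= 2/12
= 0.1667

0.1667


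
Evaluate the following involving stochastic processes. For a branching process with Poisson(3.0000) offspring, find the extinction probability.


Since mu = 3.0000 > 1, extinction prob q < 1.
Solve s = exp(mu*(s-1)) iteratively.
q = 0.0595

0.0595


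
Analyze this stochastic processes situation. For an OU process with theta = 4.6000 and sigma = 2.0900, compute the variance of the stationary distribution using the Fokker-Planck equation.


Stationary variance = sigma^2 / (2*theta)
= 2.0900^2 / (2*4.6000)
= 4.3681 / 9.2000
= 0.4748

0.4748


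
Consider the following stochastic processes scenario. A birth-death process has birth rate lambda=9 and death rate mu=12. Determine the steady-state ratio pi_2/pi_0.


For birth-death process, pi_n/pi_0 = (lambda/mu)^n
= (9/12)^2
= 0.5625

0.5625


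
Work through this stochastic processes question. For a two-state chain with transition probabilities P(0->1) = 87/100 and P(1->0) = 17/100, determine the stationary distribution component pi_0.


Stationary distribution: pi_0 = p10/(p01+p10), pi_1 = p01/(p01+p10)
p01 = 0.8700, p10 = 0.1700
pi_0 = 0.1635

0.1635


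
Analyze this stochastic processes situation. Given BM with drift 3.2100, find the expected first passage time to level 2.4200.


Expected first passage time = a/mu
= 2.4200/3.2100
= 0.7539

0.7539


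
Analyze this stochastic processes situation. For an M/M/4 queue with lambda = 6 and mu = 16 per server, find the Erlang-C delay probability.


a = lambda/mu = 0.3750
rho = a/c = 0.0938
Erlang-C formula applied:
C(c,a) = 6.2488e-04

6.2488e-04


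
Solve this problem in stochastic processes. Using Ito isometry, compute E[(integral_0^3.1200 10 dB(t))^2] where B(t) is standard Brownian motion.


By Ito isometry: E[(int f dB)^2] = int f^2 dt
= 10^2 * 3.1200
= 100 * 3.1200 = 312.0000

312.0000


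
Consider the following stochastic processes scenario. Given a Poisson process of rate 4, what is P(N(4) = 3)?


P(N(t)=k) = (lambda*t)^k * exp(-lambda*t) / k!
lambda*t = 16
= 16^3 * exp(-16) / 3!
= 4096 * 1.1254e-07 / 6
= 7.6824e-05

7.6824e-05


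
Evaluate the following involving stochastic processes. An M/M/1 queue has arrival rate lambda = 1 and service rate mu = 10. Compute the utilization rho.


rho = lambda/mu
= 1/10
= 0.1000

0.1000


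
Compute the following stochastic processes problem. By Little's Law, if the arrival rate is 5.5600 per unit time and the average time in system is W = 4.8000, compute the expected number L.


Little's Law: L = lambda * W
= 5.5600 * 4.8000
= 26.6880

26.6880


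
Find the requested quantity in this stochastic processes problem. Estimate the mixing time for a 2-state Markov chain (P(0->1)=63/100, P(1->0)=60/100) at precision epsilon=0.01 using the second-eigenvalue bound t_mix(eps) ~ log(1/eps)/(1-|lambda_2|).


lambda_2 = |1 - p01 - p10| = |1 - 0.6300 - 0.6000| = 0.2300
t_mix ~ log(1/eps)/(1 - |lambda_2|)
= log(100)/(1 - 0.2300) = 4.6052/0.7700
= 5.9807

5.9807


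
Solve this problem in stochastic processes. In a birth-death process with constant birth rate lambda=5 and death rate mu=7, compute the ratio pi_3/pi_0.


For birth-death process, pi_n/pi_0 = (lambda/mu)^n
= (5/7)^3
= 0.3644

0.3644


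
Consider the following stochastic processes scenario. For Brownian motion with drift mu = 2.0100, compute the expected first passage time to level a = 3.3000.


Expected first passage time = a/mu
= 3.3000/2.0100
= 1.6418

1.6418


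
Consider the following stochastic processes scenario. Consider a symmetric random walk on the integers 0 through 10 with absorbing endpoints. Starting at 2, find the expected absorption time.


For symmetric RW on 0,...,N with absorbing barriers, E(i) = i*(N-i)
E(2) = 2 * 8 = 16

16


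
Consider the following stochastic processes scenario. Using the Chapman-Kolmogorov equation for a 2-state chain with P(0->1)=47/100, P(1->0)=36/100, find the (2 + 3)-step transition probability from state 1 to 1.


P^5 = P^2 * P^3
Computing via matrix multiplication of the transition matrix.
Entry (1,1) of P^5 = 0.5663

0.5663


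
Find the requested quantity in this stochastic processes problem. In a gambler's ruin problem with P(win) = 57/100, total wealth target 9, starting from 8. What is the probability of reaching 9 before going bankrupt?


Gambler's ruin formula:
r = q/p = 0.4300/0.5700 = 0.7544
P(win) = (1 - r^i)/(1 - r^N)
= (1 - 0.7544^8)/(1 - 0.7544^9)
= 0.9720

0.9720


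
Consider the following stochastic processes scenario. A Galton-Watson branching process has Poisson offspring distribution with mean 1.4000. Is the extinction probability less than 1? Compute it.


Since mu = 1.4000 > 1, extinction prob q < 1.
Solve s = exp(mu*(s-1)) iteratively.
q = 0.4890

0.4890


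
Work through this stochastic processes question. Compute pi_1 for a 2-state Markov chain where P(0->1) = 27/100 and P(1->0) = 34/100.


Stationary distribution: pi_0 = p10/(p01+p10), pi_1 = p01/(p01+p10)
p01 = 0.2700, p10 = 0.3400
pi_1 = 0.4426

0.4426


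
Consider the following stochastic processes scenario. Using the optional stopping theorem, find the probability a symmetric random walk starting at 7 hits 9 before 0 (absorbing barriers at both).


By optional stopping theorem: E(M at tau) = M(0) = 7
P(hit 9)*9 + P(hit 0)*0 = 7
P(hit 9) = (7 - 0)/(9 - 0) = 7/9 = 0.7778

0.7778
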